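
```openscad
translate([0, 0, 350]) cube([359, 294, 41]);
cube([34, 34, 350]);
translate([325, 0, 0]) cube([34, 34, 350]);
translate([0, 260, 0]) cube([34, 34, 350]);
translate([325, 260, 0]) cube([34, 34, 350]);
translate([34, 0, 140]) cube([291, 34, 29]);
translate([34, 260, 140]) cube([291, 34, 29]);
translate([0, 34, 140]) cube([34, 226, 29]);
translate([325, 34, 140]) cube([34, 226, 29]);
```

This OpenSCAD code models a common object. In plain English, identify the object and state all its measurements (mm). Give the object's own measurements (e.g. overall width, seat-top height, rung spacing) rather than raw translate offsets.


A simple wooden stool: a rectangular seat 359 mm (x) by 294 mm (y), 41 mm thick, top face at z = 391 mm, on four square legs, each 34×34 mm in cross-section. The legs rest on z = 0, each flush with a corner of the seat. Four stretchers, 34 mm wide and 29 mm tall, connect adjacent legs with their undersides at z = 140 mm, each running between the inner faces of the legs it joins and aligned with the legs' outer faces on the other axis.


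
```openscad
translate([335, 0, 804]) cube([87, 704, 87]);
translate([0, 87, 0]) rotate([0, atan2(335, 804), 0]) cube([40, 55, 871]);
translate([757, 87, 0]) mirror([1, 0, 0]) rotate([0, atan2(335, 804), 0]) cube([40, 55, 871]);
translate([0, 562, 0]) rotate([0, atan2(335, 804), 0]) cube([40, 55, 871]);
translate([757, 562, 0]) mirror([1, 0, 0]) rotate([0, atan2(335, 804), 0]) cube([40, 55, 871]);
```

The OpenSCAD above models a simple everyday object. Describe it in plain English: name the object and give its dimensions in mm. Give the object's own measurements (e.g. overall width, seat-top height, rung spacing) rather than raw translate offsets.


A sawhorse. A 87×704×87 mm beam (x, y, z) sits on two A-frame leg pairs. Each pair is two raked legs of 40×55 mm section (55 mm along y) splaying symmetrically in x. Each leg rises 804 mm vertically over 335 mm of horizontal reach and is 871 mm long along its own axis. Every leg's outer bottom edge rests on the floor and its outer top edge meets a bottom edge of the beam — the left legs (tilting toward +x) meet the beam's −x bottom edge, the right legs (their mirror images, tilting toward −x) meet its +x bottom edge — so the leg tops tuck under the beam, the beam's underside is 804 mm above the floor, and the feet are 757 mm apart outside-to-outside with the beam centred between them. The two leg pairs are set in 87 mm from either end of the beam.


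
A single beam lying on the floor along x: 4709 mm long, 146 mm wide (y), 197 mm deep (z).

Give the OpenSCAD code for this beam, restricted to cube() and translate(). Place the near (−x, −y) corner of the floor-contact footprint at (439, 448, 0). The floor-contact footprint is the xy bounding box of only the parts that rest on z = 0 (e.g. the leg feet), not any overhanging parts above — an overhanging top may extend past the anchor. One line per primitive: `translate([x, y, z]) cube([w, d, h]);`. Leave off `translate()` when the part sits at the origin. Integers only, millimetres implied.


translate([439, 448, 0]) cube([4709, 146, 197]);


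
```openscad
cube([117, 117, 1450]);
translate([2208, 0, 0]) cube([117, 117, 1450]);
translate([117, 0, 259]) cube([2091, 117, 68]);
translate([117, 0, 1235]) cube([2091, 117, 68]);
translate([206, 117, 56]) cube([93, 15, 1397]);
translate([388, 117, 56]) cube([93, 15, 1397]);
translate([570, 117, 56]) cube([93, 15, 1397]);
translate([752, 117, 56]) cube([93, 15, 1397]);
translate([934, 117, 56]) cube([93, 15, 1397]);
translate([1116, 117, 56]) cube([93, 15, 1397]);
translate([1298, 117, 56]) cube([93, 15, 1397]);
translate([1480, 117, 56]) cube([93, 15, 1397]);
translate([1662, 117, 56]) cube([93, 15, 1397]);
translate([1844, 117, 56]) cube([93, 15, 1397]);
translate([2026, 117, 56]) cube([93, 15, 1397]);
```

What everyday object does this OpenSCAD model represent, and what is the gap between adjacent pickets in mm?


A fence section. The picket gap is 89 mm.

Two posts, two rails, 11 pickets — a fence section. Span 2091 mm holds 11 pickets of 93 mm with 12 equal gaps: ⌊(2091 − 11·93) / 12⌋ = 89 mm.


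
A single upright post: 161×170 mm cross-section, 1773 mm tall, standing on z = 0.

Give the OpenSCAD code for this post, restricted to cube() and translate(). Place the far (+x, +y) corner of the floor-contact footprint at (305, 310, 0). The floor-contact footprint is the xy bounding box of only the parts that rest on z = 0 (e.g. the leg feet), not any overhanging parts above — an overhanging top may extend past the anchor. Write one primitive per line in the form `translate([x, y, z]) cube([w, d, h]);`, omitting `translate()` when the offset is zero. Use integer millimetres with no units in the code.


translate([144, 140, 0]) cube([161, 170, 1773]);


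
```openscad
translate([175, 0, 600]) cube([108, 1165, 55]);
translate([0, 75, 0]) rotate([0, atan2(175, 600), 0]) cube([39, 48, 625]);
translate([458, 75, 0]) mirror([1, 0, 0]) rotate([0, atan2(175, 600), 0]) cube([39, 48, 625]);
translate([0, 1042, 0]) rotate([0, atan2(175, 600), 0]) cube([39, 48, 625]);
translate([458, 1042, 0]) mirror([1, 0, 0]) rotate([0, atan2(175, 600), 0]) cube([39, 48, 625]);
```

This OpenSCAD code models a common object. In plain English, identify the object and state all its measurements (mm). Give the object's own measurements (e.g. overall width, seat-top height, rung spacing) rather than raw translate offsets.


A sawhorse. A 108×1165×55 mm beam (x, y, z) sits on two A-frame leg pairs. Each pair is two raked legs of 39×48 mm section (48 mm along y) splaying symmetrically in x. Each leg rises 600 mm vertically over 175 mm of horizontal reach and is 625 mm long along its own axis. Every leg's outer bottom edge rests on the floor and its outer top edge meets a bottom edge of the beam — the left legs (tilting toward +x) meet the beam's −x bottom edge, the right legs (their mirror images, tilting toward −x) meet its +x bottom edge — so the leg tops tuck under the beam, the beam's underside is 600 mm above the floor, and the feet are 458 mm apart outside-to-outside with the beam centred between them. The two leg pairs are set in 75 mm from either end of the beam.


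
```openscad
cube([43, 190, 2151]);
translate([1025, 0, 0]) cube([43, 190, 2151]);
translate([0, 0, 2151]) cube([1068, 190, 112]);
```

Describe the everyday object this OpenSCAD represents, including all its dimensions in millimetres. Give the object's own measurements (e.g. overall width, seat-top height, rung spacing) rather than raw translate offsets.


A door frame. The clear opening is 982 mm wide and 2151 mm high. Two 43 mm wide jambs, 190 mm deep, stand either side of the opening from the floor to the top of the opening. A 112 mm thick head sits across the top of both jambs, spanning the full outside width of the frame.


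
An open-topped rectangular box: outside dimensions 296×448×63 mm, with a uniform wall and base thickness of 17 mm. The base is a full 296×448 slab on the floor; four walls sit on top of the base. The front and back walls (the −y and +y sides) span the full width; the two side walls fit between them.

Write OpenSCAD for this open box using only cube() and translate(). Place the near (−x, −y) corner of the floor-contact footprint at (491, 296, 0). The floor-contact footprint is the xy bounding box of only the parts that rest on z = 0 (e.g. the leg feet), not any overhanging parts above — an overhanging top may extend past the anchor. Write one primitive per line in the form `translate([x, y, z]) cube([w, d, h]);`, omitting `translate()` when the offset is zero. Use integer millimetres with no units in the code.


translate([491, 296, 0]) cube([296, 448, 17]);
translate([491, 296, 17]) cube([296, 17, 46]);
translate([491, 727, 17]) cube([296, 17, 46]);
translate([491, 313, 17]) cube([17, 414, 46]);
translate([770, 313, 17]) cube([17, 414, 46]);


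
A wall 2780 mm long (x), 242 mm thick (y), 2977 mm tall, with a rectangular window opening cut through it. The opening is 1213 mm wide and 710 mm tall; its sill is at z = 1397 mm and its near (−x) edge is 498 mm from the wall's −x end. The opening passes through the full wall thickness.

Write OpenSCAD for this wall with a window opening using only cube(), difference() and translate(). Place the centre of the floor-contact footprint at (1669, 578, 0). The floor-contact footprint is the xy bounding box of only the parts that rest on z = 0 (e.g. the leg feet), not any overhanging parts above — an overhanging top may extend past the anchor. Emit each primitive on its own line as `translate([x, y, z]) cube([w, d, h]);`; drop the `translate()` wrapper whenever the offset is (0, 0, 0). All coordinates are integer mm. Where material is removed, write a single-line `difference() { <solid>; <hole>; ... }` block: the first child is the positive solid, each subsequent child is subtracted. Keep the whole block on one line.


difference() { translate([279, 457, 0]) cube([2780, 242, 2977]); translate([777, 457, 1397]) cube([1213, 242, 710]); }


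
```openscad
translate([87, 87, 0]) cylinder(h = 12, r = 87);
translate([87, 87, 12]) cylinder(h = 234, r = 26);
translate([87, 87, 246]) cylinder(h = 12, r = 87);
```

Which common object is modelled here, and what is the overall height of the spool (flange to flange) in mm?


A spool. The overall height is 258 mm.

Three coaxial cylinders, large–small–large — a spool. Two 12 mm flanges and a 234 mm core give 12 + 234 + 12 = 258 mm.


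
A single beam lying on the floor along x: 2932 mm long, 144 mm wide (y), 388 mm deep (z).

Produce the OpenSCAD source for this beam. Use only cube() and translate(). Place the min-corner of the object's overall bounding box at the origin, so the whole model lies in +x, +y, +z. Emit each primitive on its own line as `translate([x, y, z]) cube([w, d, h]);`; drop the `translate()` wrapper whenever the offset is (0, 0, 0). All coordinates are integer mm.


cube([2932, 144, 388]);


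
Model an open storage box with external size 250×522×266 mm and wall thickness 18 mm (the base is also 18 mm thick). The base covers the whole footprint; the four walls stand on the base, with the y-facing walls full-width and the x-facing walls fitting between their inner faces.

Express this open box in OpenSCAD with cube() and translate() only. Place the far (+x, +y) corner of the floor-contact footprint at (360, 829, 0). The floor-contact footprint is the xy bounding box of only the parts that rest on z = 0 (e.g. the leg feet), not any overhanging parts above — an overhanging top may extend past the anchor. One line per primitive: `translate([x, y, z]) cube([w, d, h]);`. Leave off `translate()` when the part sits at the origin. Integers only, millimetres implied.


translate([110, 307, 0]) cube([250, 522, 18]);
translate([110, 307, 18]) cube([250, 18, 248]);
translate([110, 811, 18]) cube([250, 18, 248]);
translate([110, 325, 18]) cube([18, 486, 248]);
translate([342, 325, 18]) cube([18, 486, 248]);


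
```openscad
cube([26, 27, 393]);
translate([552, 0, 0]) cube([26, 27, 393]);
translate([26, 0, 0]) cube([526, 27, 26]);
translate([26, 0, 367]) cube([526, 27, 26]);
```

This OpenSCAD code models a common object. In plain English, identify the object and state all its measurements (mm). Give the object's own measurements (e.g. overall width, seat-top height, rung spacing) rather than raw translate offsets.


A rectangular picture frame lying in the x–z plane (depth along y). The opening is 526 mm wide (x) by 341 mm tall (z), surrounded by a border 26 mm wide on all four sides. The frame is 27 mm deep and is made of two full-height vertical stiles with two horizontal rails fitted between them.


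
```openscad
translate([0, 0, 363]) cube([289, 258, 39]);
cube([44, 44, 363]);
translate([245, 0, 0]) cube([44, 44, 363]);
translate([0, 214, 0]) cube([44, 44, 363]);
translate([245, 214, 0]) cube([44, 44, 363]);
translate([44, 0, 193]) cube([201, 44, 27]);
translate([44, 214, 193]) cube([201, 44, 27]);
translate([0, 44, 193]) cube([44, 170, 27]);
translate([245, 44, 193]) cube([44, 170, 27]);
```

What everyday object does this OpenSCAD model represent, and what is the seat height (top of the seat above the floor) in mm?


A stool. The seat height is 402 mm.

A 289×258×39 slab at z = 363 on four corner posts — a stool. The seat top is 363 + 39 = 402 mm.


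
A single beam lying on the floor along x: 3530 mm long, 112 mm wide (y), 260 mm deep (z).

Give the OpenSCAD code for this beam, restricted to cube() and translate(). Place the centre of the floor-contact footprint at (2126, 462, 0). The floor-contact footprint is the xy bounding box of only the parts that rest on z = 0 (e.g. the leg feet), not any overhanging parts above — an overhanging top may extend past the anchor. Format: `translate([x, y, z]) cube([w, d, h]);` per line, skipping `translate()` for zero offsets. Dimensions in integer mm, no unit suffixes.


translate([361, 406, 0]) cube([3530, 112, 260]);


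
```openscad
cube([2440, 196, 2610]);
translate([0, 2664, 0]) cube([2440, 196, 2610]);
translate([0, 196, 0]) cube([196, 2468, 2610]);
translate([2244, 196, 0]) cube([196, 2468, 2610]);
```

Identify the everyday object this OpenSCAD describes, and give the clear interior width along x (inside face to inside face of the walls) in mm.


A house (or room) frame. The interior width is 2048 mm.

Four 2610 mm walls enclosing a rectangle with no floor or roof — a room or house frame. Outside width is 2440 mm and wall thickness is 196 mm, so the interior width is 2440 − 2 × 196 = 2048 mm.


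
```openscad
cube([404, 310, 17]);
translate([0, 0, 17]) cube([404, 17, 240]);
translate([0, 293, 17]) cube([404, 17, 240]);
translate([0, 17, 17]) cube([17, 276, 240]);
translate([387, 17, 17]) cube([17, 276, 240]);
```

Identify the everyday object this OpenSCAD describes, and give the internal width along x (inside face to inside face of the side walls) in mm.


An open box. The internal width is 370 mm.

A 404×310 base slab with four walls standing on it — an open box. The base is 404 mm wide and the walls are 17 mm thick, so the internal width is 404 − 2 × 17 = 370 mm.


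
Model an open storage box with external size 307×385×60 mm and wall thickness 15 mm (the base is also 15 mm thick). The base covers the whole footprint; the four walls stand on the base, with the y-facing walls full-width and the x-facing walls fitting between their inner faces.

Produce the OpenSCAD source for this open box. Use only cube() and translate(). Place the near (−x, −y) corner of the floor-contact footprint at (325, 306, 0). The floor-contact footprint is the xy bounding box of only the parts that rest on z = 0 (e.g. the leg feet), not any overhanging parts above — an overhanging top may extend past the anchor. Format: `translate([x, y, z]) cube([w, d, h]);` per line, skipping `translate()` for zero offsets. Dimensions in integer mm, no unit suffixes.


translate([325, 306, 0]) cube([307, 385, 15]);
translate([325, 306, 15]) cube([307, 15, 45]);
translate([325, 676, 15]) cube([307, 15, 45]);
translate([325, 321, 15]) cube([15, 355, 45]);
translate([617, 321, 15]) cube([15, 355, 45]);


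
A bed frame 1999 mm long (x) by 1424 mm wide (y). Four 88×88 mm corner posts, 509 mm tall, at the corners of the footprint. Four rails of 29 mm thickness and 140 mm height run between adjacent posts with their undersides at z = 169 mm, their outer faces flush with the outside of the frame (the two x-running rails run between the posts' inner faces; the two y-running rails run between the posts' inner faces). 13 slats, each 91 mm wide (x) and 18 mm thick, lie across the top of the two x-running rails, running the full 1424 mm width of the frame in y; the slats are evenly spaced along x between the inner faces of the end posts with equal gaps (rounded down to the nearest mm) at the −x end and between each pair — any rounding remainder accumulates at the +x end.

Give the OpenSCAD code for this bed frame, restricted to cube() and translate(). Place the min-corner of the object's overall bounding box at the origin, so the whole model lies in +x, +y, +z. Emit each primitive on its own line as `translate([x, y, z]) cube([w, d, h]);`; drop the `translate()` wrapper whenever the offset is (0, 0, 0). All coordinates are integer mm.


cube([88, 88, 509]);
translate([0, 1336, 0]) cube([88, 88, 509]);
translate([1911, 0, 0]) cube([88, 88, 509]);
translate([1911, 1336, 0]) cube([88, 88, 509]);
translate([88, 0, 169]) cube([1823, 29, 140]);
translate([88, 1395, 169]) cube([1823, 29, 140]);
translate([0, 88, 169]) cube([29, 1248, 140]);
translate([1970, 88, 169]) cube([29, 1248, 140]);
translate([133, 0, 309]) cube([91, 1424, 18]);
translate([269, 0, 309]) cube([91, 1424, 18]);
translate([405, 0, 309]) cube([91, 1424, 18]);
translate([541, 0, 309]) cube([91, 1424, 18]);
translate([677, 0, 309]) cube([91, 1424, 18]);
translate([813, 0, 309]) cube([91, 1424, 18]);
translate([949, 0, 309]) cube([91, 1424, 18]);
translate([1085, 0, 309]) cube([91, 1424, 18]);
translate([1221, 0, 309]) cube([91, 1424, 18]);
translate([1357, 0, 309]) cube([91, 1424, 18]);
translate([1493, 0, 309]) cube([91, 1424, 18]);
translate([1629, 0, 309]) cube([91, 1424, 18]);
translate([1765, 0, 309]) cube([91, 1424, 18]);


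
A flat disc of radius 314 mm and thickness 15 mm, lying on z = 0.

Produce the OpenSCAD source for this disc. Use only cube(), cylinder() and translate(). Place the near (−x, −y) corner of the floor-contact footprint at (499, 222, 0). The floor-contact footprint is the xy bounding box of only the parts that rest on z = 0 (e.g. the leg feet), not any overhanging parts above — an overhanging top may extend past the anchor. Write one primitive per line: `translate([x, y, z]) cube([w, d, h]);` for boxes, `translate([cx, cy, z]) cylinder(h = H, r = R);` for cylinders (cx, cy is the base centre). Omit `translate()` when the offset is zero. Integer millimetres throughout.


translate([813, 536, 0]) cylinder(h = 15, r = 314);


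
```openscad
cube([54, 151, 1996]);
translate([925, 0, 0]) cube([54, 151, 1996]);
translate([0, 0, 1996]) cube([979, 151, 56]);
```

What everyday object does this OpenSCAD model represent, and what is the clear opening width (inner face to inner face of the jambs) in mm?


A door frame. The clear opening width is 871 mm.

Two 1996 mm tall posts with a header on top — a door frame. The left jamb is 54 mm wide at x = 0; the right jamb starts at x = 925. The clear opening is 925 − 54 = 871 mm.


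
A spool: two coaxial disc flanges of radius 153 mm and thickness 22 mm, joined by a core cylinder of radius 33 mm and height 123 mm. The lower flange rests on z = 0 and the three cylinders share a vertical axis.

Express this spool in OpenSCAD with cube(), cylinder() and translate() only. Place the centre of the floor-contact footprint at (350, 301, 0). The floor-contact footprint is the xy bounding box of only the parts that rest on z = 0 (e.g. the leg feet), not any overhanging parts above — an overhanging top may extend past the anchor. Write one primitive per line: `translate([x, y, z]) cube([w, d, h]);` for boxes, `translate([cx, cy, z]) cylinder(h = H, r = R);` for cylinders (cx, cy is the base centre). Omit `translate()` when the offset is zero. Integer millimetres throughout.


translate([350, 301, 0]) cylinder(h = 22, r = 153);
translate([350, 301, 22]) cylinder(h = 123, r = 33);
translate([350, 301, 145]) cylinder(h = 22, r = 153);


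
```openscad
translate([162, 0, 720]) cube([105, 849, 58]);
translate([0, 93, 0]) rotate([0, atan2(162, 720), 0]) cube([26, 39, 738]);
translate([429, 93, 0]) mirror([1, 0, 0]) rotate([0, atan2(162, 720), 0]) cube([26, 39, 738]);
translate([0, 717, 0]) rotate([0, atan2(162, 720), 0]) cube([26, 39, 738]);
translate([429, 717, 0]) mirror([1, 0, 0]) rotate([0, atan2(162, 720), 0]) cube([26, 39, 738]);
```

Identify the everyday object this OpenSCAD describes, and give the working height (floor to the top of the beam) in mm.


A sawhorse. The overall height is 778 mm.

A beam across two mirrored pairs of raked legs — a sawhorse. The beam's underside is at z = 720 (matching the legs' vertical rise in atan2(162, 720)) and the beam is 58 mm tall, so its top is at 720 + 58 = 778 mm. The raked legs top out at the beam's underside, so that is the highest point.


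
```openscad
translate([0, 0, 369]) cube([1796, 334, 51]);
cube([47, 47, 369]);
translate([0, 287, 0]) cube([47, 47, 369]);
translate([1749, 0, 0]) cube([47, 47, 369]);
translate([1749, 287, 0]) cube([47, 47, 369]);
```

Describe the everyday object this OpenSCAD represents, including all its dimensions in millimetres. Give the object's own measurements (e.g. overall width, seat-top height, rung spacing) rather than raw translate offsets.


A long wooden bench with a 1796 mm (x) × 334 mm (y) seat, 51 mm thick, its top surface 420 mm above the floor. Four 47 mm square legs at the seat corners, flush with the edges, run from z = 0 to the seat underside.


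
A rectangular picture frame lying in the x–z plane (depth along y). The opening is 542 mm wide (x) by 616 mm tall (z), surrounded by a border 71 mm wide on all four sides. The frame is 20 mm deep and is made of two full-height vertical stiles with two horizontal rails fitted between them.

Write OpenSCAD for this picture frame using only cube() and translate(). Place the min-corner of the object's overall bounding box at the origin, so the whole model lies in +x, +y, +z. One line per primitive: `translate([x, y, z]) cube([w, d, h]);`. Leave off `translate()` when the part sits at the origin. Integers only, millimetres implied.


cube([71, 20, 758]);
translate([613, 0, 0]) cube([71, 20, 758]);
translate([71, 0, 0]) cube([542, 20, 71]);
translate([71, 0, 687]) cube([542, 20, 71]);


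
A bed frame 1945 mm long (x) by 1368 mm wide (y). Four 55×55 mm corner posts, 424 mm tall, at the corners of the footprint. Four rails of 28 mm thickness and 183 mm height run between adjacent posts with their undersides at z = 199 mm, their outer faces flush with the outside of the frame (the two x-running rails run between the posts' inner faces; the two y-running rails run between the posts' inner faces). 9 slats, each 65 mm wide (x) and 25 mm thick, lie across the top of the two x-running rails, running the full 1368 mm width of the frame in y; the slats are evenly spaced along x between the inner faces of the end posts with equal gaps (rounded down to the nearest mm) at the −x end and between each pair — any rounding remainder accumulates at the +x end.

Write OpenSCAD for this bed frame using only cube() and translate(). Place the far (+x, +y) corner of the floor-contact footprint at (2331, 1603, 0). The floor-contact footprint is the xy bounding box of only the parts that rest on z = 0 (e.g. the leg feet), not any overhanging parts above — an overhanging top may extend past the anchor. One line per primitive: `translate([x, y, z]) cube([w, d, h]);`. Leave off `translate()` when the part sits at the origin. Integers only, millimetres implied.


translate([386, 235, 0]) cube([55, 55, 424]);
translate([386, 1548, 0]) cube([55, 55, 424]);
translate([2276, 235, 0]) cube([55, 55, 424]);
translate([2276, 1548, 0]) cube([55, 55, 424]);
translate([441, 235, 199]) cube([1835, 28, 183]);
translate([441, 1575, 199]) cube([1835, 28, 183]);
translate([386, 290, 199]) cube([28, 1258, 183]);
translate([2303, 290, 199]) cube([28, 1258, 183]);
translate([566, 235, 382]) cube([65, 1368, 25]);
translate([756, 235, 382]) cube([65, 1368, 25]);
translate([946, 235, 382]) cube([65, 1368, 25]);
translate([1136, 235, 382]) cube([65, 1368, 25]);
translate([1326, 235, 382]) cube([65, 1368, 25]);
translate([1516, 235, 382]) cube([65, 1368, 25]);
translate([1706, 235, 382]) cube([65, 1368, 25]);
translate([1896, 235, 382]) cube([65, 1368, 25]);
translate([2086, 235, 382]) cube([65, 1368, 25]);


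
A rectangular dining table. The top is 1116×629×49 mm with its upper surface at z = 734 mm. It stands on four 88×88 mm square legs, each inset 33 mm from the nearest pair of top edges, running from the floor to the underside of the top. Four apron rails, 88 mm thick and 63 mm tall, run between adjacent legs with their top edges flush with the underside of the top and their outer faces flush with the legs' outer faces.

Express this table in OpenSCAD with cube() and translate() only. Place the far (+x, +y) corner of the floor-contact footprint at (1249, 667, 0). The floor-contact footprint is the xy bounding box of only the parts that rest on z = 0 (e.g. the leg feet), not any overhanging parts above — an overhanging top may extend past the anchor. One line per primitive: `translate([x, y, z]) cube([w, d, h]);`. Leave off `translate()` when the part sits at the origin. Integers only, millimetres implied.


translate([166, 71, 685]) cube([1116, 629, 49]);
translate([199, 104, 0]) cube([88, 88, 685]);
translate([1161, 104, 0]) cube([88, 88, 685]);
translate([199, 579, 0]) cube([88, 88, 685]);
translate([1161, 579, 0]) cube([88, 88, 685]);
translate([287, 104, 622]) cube([874, 88, 63]);
translate([287, 579, 622]) cube([874, 88, 63]);
translate([199, 192, 622]) cube([88, 387, 63]);
translate([1161, 192, 622]) cube([88, 387, 63]);


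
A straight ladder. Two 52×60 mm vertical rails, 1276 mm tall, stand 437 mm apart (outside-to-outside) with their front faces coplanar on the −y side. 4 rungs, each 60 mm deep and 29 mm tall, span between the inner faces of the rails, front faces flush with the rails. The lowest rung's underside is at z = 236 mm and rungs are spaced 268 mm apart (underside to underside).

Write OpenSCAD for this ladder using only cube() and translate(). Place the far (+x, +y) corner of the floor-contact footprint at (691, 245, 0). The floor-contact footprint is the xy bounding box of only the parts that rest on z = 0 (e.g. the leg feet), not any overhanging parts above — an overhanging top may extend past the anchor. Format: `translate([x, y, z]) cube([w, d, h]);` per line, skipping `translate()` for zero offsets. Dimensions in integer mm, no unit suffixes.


translate([254, 185, 0]) cube([52, 60, 1276]);
translate([639, 185, 0]) cube([52, 60, 1276]);
translate([306, 185, 236]) cube([333, 60, 29]);
translate([306, 185, 504]) cube([333, 60, 29]);
translate([306, 185, 772]) cube([333, 60, 29]);
translate([306, 185, 1040]) cube([333, 60, 29]);


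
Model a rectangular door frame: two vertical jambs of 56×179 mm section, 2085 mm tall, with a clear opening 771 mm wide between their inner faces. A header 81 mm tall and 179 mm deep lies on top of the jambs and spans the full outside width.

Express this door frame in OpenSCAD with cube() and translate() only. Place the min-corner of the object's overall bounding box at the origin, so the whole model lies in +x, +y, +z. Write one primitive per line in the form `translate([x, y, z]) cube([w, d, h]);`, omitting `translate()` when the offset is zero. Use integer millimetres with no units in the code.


cube([56, 179, 2085]);
translate([827, 0, 0]) cube([56, 179, 2085]);
translate([0, 0, 2085]) cube([883, 179, 81]);


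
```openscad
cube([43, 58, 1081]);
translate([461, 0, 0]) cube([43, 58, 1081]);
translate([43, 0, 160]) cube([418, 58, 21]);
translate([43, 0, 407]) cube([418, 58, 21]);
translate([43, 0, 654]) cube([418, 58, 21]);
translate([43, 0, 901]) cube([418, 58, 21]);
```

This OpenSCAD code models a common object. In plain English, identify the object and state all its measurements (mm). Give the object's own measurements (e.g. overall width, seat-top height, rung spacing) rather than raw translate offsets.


A straight ladder. Two 43×58 mm vertical rails, 1081 mm tall, stand 504 mm apart (outside-to-outside) with their front faces coplanar on the −y side. 4 rungs, each 58 mm deep and 21 mm tall, span between the inner faces of the rails, front faces flush with the rails. The lowest rung's underside is at z = 160 mm and rungs are spaced 247 mm apart (underside to underside).


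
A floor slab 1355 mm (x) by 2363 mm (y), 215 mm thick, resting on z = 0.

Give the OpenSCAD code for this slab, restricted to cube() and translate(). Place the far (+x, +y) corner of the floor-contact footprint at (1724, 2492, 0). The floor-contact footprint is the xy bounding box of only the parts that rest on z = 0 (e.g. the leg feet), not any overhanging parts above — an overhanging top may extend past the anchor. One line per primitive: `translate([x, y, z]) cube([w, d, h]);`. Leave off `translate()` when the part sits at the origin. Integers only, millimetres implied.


translate([369, 129, 0]) cube([1355, 2363, 215]);


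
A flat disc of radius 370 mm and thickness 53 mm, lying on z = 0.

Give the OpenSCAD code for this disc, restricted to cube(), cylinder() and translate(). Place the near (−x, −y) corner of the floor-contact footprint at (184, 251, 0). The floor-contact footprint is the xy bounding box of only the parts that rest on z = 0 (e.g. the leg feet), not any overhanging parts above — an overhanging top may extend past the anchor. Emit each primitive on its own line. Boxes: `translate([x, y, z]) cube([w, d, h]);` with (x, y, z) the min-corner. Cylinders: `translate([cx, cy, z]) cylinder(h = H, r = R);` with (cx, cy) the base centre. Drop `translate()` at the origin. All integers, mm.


translate([554, 621, 0]) cylinder(h = 53, r = 370);


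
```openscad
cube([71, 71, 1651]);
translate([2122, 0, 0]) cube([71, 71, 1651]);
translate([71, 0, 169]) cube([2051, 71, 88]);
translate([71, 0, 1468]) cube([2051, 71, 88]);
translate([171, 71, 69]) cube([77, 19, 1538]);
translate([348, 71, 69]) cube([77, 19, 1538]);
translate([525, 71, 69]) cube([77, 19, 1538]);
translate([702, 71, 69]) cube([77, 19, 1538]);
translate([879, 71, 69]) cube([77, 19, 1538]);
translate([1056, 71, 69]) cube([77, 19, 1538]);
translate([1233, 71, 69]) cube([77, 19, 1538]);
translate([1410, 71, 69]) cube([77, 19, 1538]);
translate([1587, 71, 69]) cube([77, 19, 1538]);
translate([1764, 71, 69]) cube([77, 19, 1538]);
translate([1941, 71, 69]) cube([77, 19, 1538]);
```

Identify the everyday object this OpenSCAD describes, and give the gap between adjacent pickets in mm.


A fence section. The picket gap is 100 mm.

Two posts, two rails, 11 pickets — a fence section. Span 2051 mm holds 11 pickets of 77 mm with 12 equal gaps: ⌊(2051 − 11·77) / 12⌋ = 100 mm.


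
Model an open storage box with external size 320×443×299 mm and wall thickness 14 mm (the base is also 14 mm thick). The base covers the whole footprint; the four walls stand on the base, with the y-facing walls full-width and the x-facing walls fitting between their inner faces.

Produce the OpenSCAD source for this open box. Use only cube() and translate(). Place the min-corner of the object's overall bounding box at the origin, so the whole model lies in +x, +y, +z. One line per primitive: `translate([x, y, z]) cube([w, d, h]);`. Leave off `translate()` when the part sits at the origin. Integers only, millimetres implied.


cube([320, 443, 14]);
translate([0, 0, 14]) cube([320, 14, 285]);
translate([0, 429, 14]) cube([320, 14, 285]);
translate([0, 14, 14]) cube([14, 415, 285]);
translate([306, 14, 14]) cube([14, 415, 285]);


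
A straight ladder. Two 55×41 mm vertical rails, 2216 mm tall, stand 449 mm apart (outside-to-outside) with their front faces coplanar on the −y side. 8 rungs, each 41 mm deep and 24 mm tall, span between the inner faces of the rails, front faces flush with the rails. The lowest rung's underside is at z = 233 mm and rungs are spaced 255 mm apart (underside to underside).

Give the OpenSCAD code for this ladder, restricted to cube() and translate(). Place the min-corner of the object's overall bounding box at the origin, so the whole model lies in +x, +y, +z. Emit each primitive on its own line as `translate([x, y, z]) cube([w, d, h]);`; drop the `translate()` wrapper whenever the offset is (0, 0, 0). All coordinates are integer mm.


// rung span = 449 - 2*55 = 339
// rung[k] z = 233 + k*255
cube([55, 41, 2216]);
translate([394, 0, 0]) cube([55, 41, 2216]);
translate([55, 0, 233]) cube([339, 41, 24]);
translate([55, 0, 488]) cube([339, 41, 24]);
translate([55, 0, 743]) cube([339, 41, 24]);
translate([55, 0, 998]) cube([339, 41, 24]);
translate([55, 0, 1253]) cube([339, 41, 24]);
translate([55, 0, 1508]) cube([339, 41, 24]);
translate([55, 0, 1763]) cube([339, 41, 24]);
translate([55, 0, 2018]) cube([339, 41, 24]);


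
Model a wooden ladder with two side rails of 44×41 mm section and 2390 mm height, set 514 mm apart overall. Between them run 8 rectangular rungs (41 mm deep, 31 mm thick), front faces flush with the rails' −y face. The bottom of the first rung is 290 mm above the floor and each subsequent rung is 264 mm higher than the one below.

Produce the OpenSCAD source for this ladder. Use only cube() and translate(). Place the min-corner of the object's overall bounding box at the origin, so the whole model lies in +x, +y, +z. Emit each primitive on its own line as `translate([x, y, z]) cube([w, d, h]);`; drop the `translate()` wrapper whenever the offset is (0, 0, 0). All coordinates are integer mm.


// rung span = 514 - 2*44 = 426
// rung[k] z = 290 + k*264
cube([44, 41, 2390]);
translate([470, 0, 0]) cube([44, 41, 2390]);
translate([44, 0, 290]) cube([426, 41, 31]);
translate([44, 0, 554]) cube([426, 41, 31]);
translate([44, 0, 818]) cube([426, 41, 31]);
translate([44, 0, 1082]) cube([426, 41, 31]);
translate([44, 0, 1346]) cube([426, 41, 31]);
translate([44, 0, 1610]) cube([426, 41, 31]);
translate([44, 0, 1874]) cube([426, 41, 31]);
translate([44, 0, 2138]) cube([426, 41, 31]);


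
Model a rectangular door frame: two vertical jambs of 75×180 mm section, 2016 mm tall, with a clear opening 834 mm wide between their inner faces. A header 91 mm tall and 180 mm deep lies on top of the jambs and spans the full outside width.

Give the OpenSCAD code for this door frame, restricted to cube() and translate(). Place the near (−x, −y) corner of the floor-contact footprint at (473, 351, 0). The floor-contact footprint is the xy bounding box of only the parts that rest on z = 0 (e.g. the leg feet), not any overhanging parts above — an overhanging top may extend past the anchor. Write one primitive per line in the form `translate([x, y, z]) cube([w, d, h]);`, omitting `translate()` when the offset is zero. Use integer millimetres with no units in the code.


translate([473, 351, 0]) cube([75, 180, 2016]);
translate([1382, 351, 0]) cube([75, 180, 2016]);
translate([473, 351, 2016]) cube([984, 180, 91]);


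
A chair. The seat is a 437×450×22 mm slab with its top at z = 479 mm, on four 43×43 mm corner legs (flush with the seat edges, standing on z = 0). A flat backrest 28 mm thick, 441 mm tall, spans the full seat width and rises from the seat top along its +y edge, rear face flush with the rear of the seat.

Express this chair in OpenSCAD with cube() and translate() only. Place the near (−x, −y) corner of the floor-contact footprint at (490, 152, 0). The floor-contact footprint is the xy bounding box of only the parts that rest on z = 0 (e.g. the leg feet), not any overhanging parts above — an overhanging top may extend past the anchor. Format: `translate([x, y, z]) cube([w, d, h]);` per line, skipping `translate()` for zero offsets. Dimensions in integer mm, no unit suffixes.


translate([490, 152, 457]) cube([437, 450, 22]);
translate([490, 152, 0]) cube([43, 43, 457]);
translate([884, 152, 0]) cube([43, 43, 457]);
translate([490, 559, 0]) cube([43, 43, 457]);
translate([884, 559, 0]) cube([43, 43, 457]);
translate([490, 574, 479]) cube([437, 28, 441]);


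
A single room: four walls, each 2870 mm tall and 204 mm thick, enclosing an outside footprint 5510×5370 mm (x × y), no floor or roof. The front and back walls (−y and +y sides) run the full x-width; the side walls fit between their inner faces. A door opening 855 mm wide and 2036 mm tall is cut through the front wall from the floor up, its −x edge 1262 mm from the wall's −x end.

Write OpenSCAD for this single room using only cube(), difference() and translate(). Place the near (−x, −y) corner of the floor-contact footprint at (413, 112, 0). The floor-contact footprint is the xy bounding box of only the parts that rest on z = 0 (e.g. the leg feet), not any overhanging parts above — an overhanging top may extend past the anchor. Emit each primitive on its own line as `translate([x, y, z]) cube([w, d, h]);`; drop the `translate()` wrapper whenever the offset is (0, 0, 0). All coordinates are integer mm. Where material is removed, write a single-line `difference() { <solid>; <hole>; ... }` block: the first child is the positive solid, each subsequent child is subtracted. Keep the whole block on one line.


difference() { translate([413, 112, 0]) cube([5510, 204, 2870]); translate([1675, 112, 0]) cube([855, 204, 2036]); }
translate([413, 5278, 0]) cube([5510, 204, 2870]);
translate([413, 316, 0]) cube([204, 4962, 2870]);
translate([5719, 316, 0]) cube([204, 4962, 2870]);


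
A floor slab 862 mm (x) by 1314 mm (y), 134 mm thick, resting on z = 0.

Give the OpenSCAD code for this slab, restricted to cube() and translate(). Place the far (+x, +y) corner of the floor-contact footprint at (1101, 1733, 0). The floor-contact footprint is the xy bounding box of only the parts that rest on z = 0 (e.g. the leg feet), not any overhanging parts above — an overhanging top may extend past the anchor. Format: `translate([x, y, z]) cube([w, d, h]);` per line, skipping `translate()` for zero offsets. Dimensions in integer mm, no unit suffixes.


translate([239, 419, 0]) cube([862, 1314, 134]);


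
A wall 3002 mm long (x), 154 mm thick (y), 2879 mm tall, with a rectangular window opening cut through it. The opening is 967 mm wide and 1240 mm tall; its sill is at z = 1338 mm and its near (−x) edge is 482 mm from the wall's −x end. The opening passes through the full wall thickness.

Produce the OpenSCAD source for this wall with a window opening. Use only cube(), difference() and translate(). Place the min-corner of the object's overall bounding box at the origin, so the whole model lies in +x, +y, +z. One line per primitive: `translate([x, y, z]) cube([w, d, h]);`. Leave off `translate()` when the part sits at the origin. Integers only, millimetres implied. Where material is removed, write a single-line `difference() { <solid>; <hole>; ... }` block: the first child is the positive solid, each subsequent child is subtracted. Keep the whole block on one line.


difference() { cube([3002, 154, 2879]); translate([482, 0, 1338]) cube([967, 154, 1240]); }


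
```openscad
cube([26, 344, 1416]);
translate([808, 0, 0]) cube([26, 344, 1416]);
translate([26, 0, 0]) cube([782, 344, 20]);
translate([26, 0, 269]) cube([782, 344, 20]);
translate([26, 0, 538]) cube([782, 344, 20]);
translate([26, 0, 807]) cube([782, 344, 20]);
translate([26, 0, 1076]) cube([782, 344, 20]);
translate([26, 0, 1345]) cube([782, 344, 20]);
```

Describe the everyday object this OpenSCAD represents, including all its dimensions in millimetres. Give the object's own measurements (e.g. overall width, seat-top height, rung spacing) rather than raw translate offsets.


An open bookshelf. Two side panels, each 26 mm thick, 344 mm deep and 1416 mm tall, stand 834 mm apart (outside-to-outside). Between them sit 6 shelves, each 20 mm thick and 344 mm deep, spanning the full gap between the sides. The bottom shelf rests on the floor (its underside at z = 0) and the clear gap between one shelf's top and the next shelf's underside is 249 mm.


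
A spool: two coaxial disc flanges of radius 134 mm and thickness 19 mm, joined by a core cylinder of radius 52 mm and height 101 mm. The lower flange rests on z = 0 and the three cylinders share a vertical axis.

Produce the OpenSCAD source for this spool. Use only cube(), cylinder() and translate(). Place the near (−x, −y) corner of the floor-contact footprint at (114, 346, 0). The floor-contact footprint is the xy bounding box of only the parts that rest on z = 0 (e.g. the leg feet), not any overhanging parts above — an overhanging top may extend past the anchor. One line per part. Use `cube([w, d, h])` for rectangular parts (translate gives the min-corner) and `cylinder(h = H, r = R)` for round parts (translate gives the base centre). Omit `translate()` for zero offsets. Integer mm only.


translate([248, 480, 0]) cylinder(h = 19, r = 134);
translate([248, 480, 19]) cylinder(h = 101, r = 52);
translate([248, 480, 120]) cylinder(h = 19, r = 134);
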